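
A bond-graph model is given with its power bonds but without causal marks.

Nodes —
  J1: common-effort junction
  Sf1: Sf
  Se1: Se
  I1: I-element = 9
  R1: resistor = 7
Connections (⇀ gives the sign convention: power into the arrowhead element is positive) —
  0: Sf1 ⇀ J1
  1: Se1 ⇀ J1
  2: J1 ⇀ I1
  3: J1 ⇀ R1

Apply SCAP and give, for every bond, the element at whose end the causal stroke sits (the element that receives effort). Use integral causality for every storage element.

β0 →Sf1
β1 →J1
β2 →I1
β3 →R1

bond 0 stroke→Sf1  (source Sf1 imposes f)
bond 1 stroke→J1  (source Se1 imposes e)
bond 2 stroke→I1  (J1 effort already set via bond 1)
bond 3 stroke→R1  (J1 effort already set via bond 1)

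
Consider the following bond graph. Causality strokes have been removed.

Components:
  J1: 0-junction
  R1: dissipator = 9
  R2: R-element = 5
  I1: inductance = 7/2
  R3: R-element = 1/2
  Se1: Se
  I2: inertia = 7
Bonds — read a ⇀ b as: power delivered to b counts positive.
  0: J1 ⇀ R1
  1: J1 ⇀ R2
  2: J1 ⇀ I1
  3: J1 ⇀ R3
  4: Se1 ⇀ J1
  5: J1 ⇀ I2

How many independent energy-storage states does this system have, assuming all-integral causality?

β4 stroke→J1  (Se1 fixes effort; stroke away)
β0 stroke→R1  (J1 effort already set via bond 4)
β1 stroke→R2  (0-jn J1 has e-setter on 4)
β2 stroke→I1  (J1: bond 4 brought effort, rest push out)
β3 stroke→R3  (J1 effort already set via bond 4)
β5 stroke→I2  (J1: bond 4 brought effort, rest push out)

2  (I1, I2 all integral)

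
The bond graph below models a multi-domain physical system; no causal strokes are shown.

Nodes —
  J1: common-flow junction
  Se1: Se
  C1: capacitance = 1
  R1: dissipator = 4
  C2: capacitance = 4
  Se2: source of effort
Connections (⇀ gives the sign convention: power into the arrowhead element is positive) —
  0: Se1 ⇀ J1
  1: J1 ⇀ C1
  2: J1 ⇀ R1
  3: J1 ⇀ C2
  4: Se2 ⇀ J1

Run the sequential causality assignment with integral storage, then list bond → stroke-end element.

b0 stroke→J1
b1 stroke→J1
b2 stroke→R1
b3 stroke→J1
b4 stroke→J1

#0 stroke at J1  (Se1 fixes effort; stroke away)
#4 stroke at J1  (source Se2 imposes e)
#1 stroke at J1  (prefer integral on C1)
#3 stroke at J1  (C2 integral (e out))
#2 stroke at R1  (J1 needs exactly one f-in)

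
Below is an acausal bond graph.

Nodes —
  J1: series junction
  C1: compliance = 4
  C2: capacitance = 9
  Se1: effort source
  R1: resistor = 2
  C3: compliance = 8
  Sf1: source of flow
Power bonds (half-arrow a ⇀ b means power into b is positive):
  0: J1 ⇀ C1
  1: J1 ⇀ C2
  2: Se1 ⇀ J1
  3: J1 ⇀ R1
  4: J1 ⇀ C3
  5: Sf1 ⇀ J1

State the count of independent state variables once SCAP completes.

3  (C1, C2, C3 all integral)

#2 |J1  (Se1 (Se) sets effort on bond)
#5 |Sf1  (Sf1 (Sf) sets flow on bond)
#0 |J1  (J1 flow already set via bond 5)
#1 |J1  (J1: bond 5 brought flow, rest push out)
#3 |J1  (J1 flow already set via bond 5)
#4 |J1  (1-jn J1 has f-setter on 5)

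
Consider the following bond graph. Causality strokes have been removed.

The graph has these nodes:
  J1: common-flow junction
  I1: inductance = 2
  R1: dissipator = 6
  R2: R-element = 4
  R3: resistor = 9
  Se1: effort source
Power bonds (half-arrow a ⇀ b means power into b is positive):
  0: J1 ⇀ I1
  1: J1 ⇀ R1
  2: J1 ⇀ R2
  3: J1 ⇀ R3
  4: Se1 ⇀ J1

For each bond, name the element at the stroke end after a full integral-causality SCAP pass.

b0 stroke→I1
b1 stroke→J1
b2 stroke→J1
b3 stroke→J1
b4 stroke→J1

β4 →J1  (Se1: effort source, stroke at far end)
β0 →I1  (I1: I, integral causality)
β1 →J1  (J1: bond 0 brought flow, rest push out)
β2 →J1  (common-f at J1 fixed by 0)
β3 →J1  (common-f at J1 fixed by 0)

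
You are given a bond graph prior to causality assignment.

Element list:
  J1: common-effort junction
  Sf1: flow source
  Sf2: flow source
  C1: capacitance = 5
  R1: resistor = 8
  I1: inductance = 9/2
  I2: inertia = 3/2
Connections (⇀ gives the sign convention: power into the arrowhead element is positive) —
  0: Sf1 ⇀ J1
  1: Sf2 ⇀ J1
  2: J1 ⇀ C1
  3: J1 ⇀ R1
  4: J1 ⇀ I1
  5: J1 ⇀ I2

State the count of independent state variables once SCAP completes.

3  (C1, I1, I2 all integral)

bond 0 stroke→Sf1  (Sf1 (Sf) sets flow on bond)
bond 1 stroke→Sf2  (Sf2 fixes flow; stroke at Sf2)
bond 2 stroke→J1  (prefer integral on C1)
bond 3 stroke→R1  (J1 effort already set via bond 2)
bond 4 stroke→I1  (J1: bond 2 brought effort, rest push out)
bond 5 stroke→I2  (0-jn J1 has e-setter on 2)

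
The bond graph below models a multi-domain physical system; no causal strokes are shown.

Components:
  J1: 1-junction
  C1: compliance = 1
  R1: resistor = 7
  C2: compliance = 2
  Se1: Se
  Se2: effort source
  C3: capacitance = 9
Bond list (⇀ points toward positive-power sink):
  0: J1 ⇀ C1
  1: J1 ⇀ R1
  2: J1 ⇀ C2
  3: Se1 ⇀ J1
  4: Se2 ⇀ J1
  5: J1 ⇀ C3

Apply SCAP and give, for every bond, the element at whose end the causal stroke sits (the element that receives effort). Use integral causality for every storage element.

#0 stroke at J1
#1 stroke at R1
#2 stroke at J1
#3 stroke at J1
#4 stroke at J1
#5 stroke at J1

bond 3 →J1  (Se1 fixes effort; stroke away)
bond 4 →J1  (Se2 fixes effort; stroke away)
bond 0 →J1  (C1 outputs effort q/C1)
bond 2 →J1  (C2 outputs effort q/C2)
bond 5 →J1  (C3 outputs effort q/C3)
bond 1 →R1  (J1: last free bond brings flow in)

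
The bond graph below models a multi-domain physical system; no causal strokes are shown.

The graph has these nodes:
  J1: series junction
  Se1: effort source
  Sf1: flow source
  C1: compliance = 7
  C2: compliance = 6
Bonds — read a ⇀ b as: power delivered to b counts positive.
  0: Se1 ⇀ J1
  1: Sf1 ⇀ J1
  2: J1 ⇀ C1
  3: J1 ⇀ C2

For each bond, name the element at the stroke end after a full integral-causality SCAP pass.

bond 0 stroke→J1  (Se1 (Se) sets effort on bond)
bond 1 stroke→Sf1  (source Sf1 imposes f)
bond 2 stroke→J1  (1-jn J1 has f-setter on 1)
bond 3 stroke→J1  (1-jn J1 has f-setter on 1)

#0 stroke at J1
#1 stroke at Sf1
#2 stroke at J1
#3 stroke at J1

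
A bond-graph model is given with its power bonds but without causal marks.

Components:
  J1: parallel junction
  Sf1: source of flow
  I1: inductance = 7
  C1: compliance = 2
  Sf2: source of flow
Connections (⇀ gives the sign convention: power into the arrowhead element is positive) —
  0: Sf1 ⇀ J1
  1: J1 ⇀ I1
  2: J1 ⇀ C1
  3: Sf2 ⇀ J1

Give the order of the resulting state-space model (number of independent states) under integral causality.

bond 0 stroke at Sf1  (Sf1 fixes flow; stroke at Sf1)
bond 3 stroke at Sf2  (Sf2: flow source, stroke at near end)
bond 1 stroke at I1  (I1 outputs flow p/I1)
bond 2 stroke at J1  (only one effort-in slot at J1)

2  (C1, I1 all integral)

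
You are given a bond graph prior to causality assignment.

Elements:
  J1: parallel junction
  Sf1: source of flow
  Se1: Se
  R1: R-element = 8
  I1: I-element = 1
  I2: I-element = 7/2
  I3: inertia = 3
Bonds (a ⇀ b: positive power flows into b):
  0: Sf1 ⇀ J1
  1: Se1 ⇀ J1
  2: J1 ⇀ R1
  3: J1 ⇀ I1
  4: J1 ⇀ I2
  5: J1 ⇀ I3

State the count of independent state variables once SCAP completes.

3  (I1, I2, I3 all integral)

#0 stroke→Sf1  (Sf1 (Sf) sets flow on bond)
#1 stroke→J1  (Se1 (Se) sets effort on bond)
#2 stroke→R1  (0-jn J1 has e-setter on 1)
#3 stroke→I1  (J1: bond 1 brought effort, rest push out)
#4 stroke→I2  (0-jn J1 has e-setter on 1)
#5 stroke→I3  (J1 effort already set via bond 1)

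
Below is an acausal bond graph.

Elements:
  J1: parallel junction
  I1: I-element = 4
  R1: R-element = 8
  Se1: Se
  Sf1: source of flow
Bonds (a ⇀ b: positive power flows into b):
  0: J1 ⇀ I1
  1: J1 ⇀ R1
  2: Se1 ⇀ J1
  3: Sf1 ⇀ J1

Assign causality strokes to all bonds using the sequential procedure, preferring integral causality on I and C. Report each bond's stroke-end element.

#2 stroke→J1  (Se1: effort source, stroke at far end)
#3 stroke→Sf1  (Sf1 fixes flow; stroke at Sf1)
#0 stroke→I1  (common-e at J1 fixed by 2)
#1 stroke→R1  (common-e at J1 fixed by 2)

#0 stroke→I1
#1 stroke→R1
#2 stroke→J1
#3 stroke→Sf1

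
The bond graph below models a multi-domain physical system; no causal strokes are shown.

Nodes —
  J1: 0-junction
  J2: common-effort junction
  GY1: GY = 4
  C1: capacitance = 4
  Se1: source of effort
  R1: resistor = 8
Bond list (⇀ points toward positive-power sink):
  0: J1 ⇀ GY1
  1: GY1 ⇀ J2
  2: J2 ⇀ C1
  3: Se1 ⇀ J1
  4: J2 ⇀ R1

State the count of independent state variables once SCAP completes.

b3 stroke→J1  (Se1: effort source, stroke at far end)
b0 stroke→GY1  (J1: bond 3 brought effort, rest push out)
b1 stroke→GY1  (GY1: gyrator matches bond 0)
b2 stroke→J2  (C1 integral (e out))
b4 stroke→R1  (common-e at J2 fixed by 2)

1  (C1 all integral)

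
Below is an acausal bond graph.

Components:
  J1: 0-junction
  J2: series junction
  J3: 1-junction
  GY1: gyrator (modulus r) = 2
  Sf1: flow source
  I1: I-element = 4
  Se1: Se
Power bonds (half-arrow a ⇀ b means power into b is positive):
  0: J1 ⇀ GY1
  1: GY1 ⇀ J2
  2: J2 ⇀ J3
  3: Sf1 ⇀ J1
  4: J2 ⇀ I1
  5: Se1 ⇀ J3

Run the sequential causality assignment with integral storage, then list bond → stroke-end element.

bond 0 →J1
bond 1 →J2
bond 2 →J2
bond 3 →Sf1
bond 4 →I1
bond 5 →J3

β3 |Sf1  (Sf1 (Sf) sets flow on bond)
β5 |J3  (Se1 (Se) sets effort on bond)
β0 |J1  (only one effort-in slot at J1)
β2 |J2  (closing 1-jn rule on J3)
β1 |J2  (through GY1, causality inverts; strokes same side of GY1)
β4 |I1  (J2: last free bond brings flow in)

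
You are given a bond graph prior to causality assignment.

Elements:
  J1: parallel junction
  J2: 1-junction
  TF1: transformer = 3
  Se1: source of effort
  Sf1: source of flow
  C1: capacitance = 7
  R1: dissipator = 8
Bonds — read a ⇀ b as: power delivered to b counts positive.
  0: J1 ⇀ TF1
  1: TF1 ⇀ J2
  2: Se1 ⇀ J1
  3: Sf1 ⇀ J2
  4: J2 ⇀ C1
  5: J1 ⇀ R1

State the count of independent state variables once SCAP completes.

1  (C1 all integral)

#2 stroke→J1  (Se1: effort source, stroke at far end)
#3 stroke→Sf1  (Sf1 fixes flow; stroke at Sf1)
#0 stroke→TF1  (J1 effort already set via bond 2)
#5 stroke→R1  (0-jn J1 has e-setter on 2)
#1 stroke→J2  (common-f at J2 fixed by 3)
#4 stroke→J2  (J2: bond 3 brought flow, rest push out)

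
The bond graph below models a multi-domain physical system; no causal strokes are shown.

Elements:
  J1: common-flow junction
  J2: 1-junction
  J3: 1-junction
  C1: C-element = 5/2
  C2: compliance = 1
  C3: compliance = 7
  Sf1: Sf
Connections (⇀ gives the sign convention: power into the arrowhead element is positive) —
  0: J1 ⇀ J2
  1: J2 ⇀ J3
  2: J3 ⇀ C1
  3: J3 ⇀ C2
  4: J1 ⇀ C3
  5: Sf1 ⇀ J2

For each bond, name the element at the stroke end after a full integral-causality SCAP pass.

bond 0 stroke→J2
bond 1 stroke→J2
bond 2 stroke→J3
bond 3 stroke→J3
bond 4 stroke→J1
bond 5 stroke→Sf1

β5 stroke→Sf1  (Sf1 (Sf) sets flow on bond)
β0 stroke→J2  (J2: bond 5 brought flow, rest push out)
β1 stroke→J2  (J2: bond 5 brought flow, rest push out)
β2 stroke→J3  (J3: bond 1 brought flow, rest push out)
β3 stroke→J3  (common-f at J3 fixed by 1)
β4 stroke→J1  (J1 flow already set via bond 0)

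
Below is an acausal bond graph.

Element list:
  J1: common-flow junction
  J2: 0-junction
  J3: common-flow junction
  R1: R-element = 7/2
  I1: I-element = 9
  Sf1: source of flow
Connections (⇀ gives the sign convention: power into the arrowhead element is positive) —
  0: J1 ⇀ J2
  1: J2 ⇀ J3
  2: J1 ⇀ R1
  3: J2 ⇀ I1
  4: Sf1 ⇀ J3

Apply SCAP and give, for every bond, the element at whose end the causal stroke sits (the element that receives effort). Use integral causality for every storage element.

#0 |J2
#1 |J3
#2 |J1
#3 |I1
#4 |Sf1

#4 stroke→Sf1  (Sf1: flow source, stroke at near end)
#1 stroke→J3  (J3 flow already set via bond 4)
#3 stroke→I1  (I1 integral (f out))
#0 stroke→J2  (closing 0-jn rule on J2)
#2 stroke→J1  (J1 flow already set via bond 0)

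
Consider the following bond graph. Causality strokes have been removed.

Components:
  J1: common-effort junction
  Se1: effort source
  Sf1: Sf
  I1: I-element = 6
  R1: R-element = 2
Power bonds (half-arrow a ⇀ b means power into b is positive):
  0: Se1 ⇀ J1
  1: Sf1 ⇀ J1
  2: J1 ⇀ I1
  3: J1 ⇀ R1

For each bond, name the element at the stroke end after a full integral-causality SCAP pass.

#0 →J1
#1 →Sf1
#2 →I1
#3 →R1

bond 0 stroke→J1  (Se1 fixes effort; stroke away)
bond 1 stroke→Sf1  (Sf1 (Sf) sets flow on bond)
bond 2 stroke→I1  (J1: bond 0 brought effort, rest push out)
bond 3 stroke→R1  (common-e at J1 fixed by 0)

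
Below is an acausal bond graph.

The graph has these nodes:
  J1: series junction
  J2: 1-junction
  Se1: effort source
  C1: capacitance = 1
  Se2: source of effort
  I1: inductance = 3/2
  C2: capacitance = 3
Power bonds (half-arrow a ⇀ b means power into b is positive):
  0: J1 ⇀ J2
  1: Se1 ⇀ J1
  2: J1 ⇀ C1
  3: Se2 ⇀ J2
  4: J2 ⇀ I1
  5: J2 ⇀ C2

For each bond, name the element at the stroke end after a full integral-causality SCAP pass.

bond 1 →J1  (Se1 fixes effort; stroke away)
bond 3 →J2  (Se2 (Se) sets effort on bond)
bond 2 →J1  (C1 outputs effort q/C1)
bond 0 →J2  (J1 needs exactly one f-in)
bond 4 →I1  (prefer integral on I1)
bond 5 →J2  (J2: bond 4 brought flow, rest push out)

#0 |J2
#1 |J1
#2 |J1
#3 |J2
#4 |I1
#5 |J2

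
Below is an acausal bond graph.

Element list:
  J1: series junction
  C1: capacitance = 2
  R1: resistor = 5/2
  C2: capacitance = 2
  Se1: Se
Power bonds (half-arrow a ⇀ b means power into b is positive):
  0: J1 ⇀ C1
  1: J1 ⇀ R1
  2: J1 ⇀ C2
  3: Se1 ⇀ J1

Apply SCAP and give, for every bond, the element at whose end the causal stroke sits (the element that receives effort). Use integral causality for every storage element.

b3 →J1  (Se1 fixes effort; stroke away)
b0 →J1  (prefer integral on C1)
b2 →J1  (C2 integral (e out))
b1 →R1  (only one flow-in slot at J1)

β0 |J1
β1 |R1
β2 |J1
β3 |J1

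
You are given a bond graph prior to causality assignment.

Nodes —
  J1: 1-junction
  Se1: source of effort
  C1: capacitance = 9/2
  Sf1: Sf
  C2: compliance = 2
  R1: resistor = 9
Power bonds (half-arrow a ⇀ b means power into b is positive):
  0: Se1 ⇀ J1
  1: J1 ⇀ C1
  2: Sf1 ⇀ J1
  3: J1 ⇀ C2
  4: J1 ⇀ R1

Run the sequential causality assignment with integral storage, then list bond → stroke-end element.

b0 |J1
b1 |J1
b2 |Sf1
b3 |J1
b4 |J1

b0 |J1  (source Se1 imposes e)
b2 |Sf1  (Sf1 (Sf) sets flow on bond)
b1 |J1  (J1 flow already set via bond 2)
b3 |J1  (1-jn J1 has f-setter on 2)
b4 |J1  (1-jn J1 has f-setter on 2)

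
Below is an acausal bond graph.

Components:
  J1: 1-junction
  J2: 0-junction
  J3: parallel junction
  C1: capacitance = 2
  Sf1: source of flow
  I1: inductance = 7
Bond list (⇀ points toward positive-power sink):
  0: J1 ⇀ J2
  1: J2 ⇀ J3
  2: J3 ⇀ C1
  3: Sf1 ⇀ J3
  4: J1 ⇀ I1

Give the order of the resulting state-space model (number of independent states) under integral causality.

b3 |Sf1  (Sf1 fixes flow; stroke at Sf1)
b2 |J3  (C1 integral (e out))
b1 |J2  (J3: bond 2 brought effort, rest push out)
b0 |J1  (common-e at J2 fixed by 1)
b4 |I1  (closing 1-jn rule on J1)

2  (C1, I1 all integral)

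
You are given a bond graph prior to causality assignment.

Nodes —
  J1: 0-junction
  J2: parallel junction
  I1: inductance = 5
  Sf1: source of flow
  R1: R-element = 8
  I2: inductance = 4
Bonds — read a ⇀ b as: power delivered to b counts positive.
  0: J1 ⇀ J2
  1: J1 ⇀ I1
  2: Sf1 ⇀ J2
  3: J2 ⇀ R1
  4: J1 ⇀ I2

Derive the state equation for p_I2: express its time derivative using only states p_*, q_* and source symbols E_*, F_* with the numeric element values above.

#2 |Sf1  (source Sf1 imposes f)
#1 |I1  (I1: I, integral causality)
#4 |I2  (I2: I, integral causality)
#0 |J1  (J1 needs exactly one e-in)
#3 |J2  (closing 0-jn rule on J2)

dp_I2/dt = 8*F_Sf1 - 8*p_I1/5 - 2*p_I2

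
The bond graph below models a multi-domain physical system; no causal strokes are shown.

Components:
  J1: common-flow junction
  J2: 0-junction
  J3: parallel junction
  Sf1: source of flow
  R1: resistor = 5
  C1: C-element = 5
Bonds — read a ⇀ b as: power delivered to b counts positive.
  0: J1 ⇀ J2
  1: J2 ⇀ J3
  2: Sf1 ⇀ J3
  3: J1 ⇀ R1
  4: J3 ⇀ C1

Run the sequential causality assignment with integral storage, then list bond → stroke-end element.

bond 0 stroke at J1
bond 1 stroke at J2
bond 2 stroke at Sf1
bond 3 stroke at R1
bond 4 stroke at J3

β2 stroke at Sf1  (Sf1: flow source, stroke at near end)
β4 stroke at J3  (C1: C, integral causality)
β1 stroke at J2  (J3: bond 4 brought effort, rest push out)
β0 stroke at J1  (J2 effort already set via bond 1)
β3 stroke at R1  (closing 1-jn rule on J1)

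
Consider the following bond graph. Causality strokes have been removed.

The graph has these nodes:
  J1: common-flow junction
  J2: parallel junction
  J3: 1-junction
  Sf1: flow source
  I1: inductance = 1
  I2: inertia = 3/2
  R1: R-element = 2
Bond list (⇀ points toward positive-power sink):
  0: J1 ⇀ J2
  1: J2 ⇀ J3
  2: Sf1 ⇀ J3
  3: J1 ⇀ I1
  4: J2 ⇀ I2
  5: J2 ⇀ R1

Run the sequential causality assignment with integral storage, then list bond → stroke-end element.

β0 →J1
β1 →J3
β2 →Sf1
β3 →I1
β4 →I2
β5 →J2

#2 →Sf1  (Sf1: flow source, stroke at near end)
#1 →J3  (common-f at J3 fixed by 2)
#3 →I1  (I1 outputs flow p/I1)
#0 →J1  (J1: bond 3 brought flow, rest push out)
#4 →I2  (prefer integral on I2)
#5 →J2  (J2: last free bond brings effort in)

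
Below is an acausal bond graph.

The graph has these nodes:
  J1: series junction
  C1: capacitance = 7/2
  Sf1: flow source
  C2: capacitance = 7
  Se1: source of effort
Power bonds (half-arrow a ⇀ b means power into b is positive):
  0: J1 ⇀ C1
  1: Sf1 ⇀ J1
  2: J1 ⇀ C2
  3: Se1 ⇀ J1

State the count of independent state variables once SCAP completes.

b1 |Sf1  (source Sf1 imposes f)
b3 |J1  (Se1 (Se) sets effort on bond)
b0 |J1  (1-jn J1 has f-setter on 1)
b2 |J1  (J1: bond 1 brought flow, rest push out)

2  (C1, C2 all integral)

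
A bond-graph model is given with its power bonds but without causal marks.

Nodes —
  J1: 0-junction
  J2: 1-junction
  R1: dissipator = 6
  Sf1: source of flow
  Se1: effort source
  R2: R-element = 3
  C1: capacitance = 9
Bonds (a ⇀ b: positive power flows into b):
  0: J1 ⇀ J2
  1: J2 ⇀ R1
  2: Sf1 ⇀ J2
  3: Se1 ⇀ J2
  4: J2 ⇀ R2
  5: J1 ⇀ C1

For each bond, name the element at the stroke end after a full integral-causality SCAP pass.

#2 →Sf1  (source Sf1 imposes f)
#3 →J2  (Se1: effort source, stroke at far end)
#0 →J2  (J2 flow already set via bond 2)
#1 →J2  (J2: bond 2 brought flow, rest push out)
#4 →J2  (J2: bond 2 brought flow, rest push out)
#5 →J1  (J1 needs exactly one e-in)

bond 0 →J2
bond 1 →J2
bond 2 →Sf1
bond 3 →J2
bond 4 →J2
bond 5 →J1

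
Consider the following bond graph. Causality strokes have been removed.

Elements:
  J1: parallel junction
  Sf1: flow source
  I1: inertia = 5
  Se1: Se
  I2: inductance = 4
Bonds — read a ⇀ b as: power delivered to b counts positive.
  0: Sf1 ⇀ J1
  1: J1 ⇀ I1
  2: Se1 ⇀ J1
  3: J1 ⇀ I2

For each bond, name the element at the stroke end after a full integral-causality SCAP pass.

bond 0 stroke→Sf1  (source Sf1 imposes f)
bond 2 stroke→J1  (Se1 (Se) sets effort on bond)
bond 1 stroke→I1  (common-e at J1 fixed by 2)
bond 3 stroke→I2  (0-jn J1 has e-setter on 2)

b0 stroke→Sf1
b1 stroke→I1
b2 stroke→J1
b3 stroke→I2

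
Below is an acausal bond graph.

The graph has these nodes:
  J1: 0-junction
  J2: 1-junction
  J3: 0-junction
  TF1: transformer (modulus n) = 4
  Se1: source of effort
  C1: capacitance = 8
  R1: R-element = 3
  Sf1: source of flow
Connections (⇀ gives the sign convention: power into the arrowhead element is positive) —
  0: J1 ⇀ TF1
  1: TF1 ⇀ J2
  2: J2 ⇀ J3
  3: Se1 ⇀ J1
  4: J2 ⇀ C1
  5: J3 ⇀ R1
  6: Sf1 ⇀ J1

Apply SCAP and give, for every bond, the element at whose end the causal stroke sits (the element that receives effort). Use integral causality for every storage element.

#3 stroke at J1  (Se1 fixes effort; stroke away)
#6 stroke at Sf1  (Sf1: flow source, stroke at near end)
#0 stroke at TF1  (J1 effort already set via bond 3)
#1 stroke at J2  (TF1 one-in-one-out from 0)
#4 stroke at J2  (prefer integral on C1)
#2 stroke at J3  (closing 1-jn rule on J2)
#5 stroke at R1  (J3: bond 2 brought effort, rest push out)

#0 →TF1
#1 →J2
#2 →J3
#3 →J1
#4 →J2
#5 →R1
#6 →Sf1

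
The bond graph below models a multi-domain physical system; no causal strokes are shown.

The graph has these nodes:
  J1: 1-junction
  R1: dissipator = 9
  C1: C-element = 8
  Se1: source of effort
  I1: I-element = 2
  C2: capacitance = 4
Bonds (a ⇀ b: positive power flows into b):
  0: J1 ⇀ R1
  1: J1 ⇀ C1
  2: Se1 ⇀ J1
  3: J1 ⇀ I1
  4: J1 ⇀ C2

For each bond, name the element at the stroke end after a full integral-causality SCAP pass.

β0 |J1
β1 |J1
β2 |J1
β3 |I1
β4 |J1

b2 →J1  (Se1: effort source, stroke at far end)
b1 →J1  (prefer integral on C1)
b3 →I1  (prefer integral on I1)
b0 →J1  (J1: bond 3 brought flow, rest push out)
b4 →J1  (1-jn J1 has f-setter on 3)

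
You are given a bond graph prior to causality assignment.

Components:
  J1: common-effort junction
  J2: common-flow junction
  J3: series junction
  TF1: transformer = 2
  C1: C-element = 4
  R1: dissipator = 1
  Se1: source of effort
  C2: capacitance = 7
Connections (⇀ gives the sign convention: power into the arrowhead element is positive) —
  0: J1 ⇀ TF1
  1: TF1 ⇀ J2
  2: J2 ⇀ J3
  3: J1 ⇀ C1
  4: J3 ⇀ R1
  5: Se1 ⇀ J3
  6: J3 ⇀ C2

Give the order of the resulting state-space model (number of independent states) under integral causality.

b5 stroke at J3  (source Se1 imposes e)
b3 stroke at J1  (C1 outputs effort q/C1)
b0 stroke at TF1  (J1 effort already set via bond 3)
b1 stroke at J2  (TF1: transformer flips bond 0)
b2 stroke at J3  (J2: last free bond brings flow in)
b6 stroke at J3  (C2 outputs effort q/C2)
b4 stroke at R1  (J3 needs exactly one f-in)

2  (C1, C2 all integral)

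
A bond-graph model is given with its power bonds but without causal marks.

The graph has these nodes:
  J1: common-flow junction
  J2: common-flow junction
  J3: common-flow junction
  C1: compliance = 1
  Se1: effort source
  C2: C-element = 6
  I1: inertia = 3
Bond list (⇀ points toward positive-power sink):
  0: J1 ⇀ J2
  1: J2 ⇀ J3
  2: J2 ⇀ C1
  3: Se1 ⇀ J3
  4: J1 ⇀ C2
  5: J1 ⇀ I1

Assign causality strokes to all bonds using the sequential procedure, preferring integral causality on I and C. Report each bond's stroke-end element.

β0 stroke at J1
β1 stroke at J2
β2 stroke at J2
β3 stroke at J3
β4 stroke at J1
β5 stroke at I1

β3 stroke→J3  (Se1 fixes effort; stroke away)
β1 stroke→J2  (closing 1-jn rule on J3)
β2 stroke→J2  (C1: C, integral causality)
β0 stroke→J1  (J2: last free bond brings flow in)
β4 stroke→J1  (C2: C, integral causality)
β5 stroke→I1  (only one flow-in slot at J1)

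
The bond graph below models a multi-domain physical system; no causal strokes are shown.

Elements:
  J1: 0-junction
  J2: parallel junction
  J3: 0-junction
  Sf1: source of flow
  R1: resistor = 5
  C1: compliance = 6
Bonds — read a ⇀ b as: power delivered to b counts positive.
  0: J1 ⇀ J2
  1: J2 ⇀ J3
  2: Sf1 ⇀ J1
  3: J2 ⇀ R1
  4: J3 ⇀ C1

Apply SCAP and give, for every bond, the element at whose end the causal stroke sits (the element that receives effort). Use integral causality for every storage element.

#0 stroke at J1
#1 stroke at J2
#2 stroke at Sf1
#3 stroke at R1
#4 stroke at J3

b2 →Sf1  (Sf1 (Sf) sets flow on bond)
b0 →J1  (J1: last free bond brings effort in)
b4 →J3  (C1: C, integral causality)
b1 →J2  (common-e at J3 fixed by 4)
b3 →R1  (common-e at J2 fixed by 1)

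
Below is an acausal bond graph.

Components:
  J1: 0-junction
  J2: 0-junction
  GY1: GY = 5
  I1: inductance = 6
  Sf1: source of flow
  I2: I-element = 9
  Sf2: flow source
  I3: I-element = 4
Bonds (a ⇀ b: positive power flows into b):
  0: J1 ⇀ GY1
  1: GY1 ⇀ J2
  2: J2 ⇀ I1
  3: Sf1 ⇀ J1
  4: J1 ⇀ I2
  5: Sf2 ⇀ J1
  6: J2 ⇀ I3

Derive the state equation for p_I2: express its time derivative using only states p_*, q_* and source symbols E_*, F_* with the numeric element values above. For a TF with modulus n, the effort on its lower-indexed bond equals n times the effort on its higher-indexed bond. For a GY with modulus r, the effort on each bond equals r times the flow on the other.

dp_I2/dt = 5*p_I1/6 + 5*p_I3/4

bond 3 stroke→Sf1  (source Sf1 imposes f)
bond 5 stroke→Sf2  (Sf2 (Sf) sets flow on bond)
bond 2 stroke→I1  (prefer integral on I1)
bond 4 stroke→I2  (prefer integral on I2)
bond 0 stroke→J1  (closing 0-jn rule on J1)
bond 1 stroke→J2  (GY1: gyrator matches bond 0)
bond 6 stroke→I3  (J2: bond 1 brought effort, rest push out)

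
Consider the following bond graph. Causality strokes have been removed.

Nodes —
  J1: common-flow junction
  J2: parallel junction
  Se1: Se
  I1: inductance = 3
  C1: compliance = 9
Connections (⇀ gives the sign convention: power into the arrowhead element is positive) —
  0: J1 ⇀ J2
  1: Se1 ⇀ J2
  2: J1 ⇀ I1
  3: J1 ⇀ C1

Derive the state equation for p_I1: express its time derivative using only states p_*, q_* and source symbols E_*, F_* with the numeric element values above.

#1 stroke at J2  (source Se1 imposes e)
#0 stroke at J1  (common-e at J2 fixed by 1)
#2 stroke at I1  (prefer integral on I1)
#3 stroke at J1  (1-jn J1 has f-setter on 2)

dp_I1/dt = -E_Se1 - q_C1/9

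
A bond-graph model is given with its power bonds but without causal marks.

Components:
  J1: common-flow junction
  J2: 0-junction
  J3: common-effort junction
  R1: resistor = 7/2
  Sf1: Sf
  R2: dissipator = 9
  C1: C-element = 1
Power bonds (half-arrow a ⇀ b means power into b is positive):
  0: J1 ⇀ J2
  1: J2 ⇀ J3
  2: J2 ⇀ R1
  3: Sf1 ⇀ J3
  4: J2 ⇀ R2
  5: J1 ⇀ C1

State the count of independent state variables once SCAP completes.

β3 stroke at Sf1  (Sf1 (Sf) sets flow on bond)
β1 stroke at J3  (J3: last free bond brings effort in)
β5 stroke at J1  (C1: C, integral causality)
β0 stroke at J2  (only one flow-in slot at J1)
β2 stroke at R1  (0-jn J2 has e-setter on 0)
β4 stroke at R2  (J2 effort already set via bond 0)

1  (C1 all integral)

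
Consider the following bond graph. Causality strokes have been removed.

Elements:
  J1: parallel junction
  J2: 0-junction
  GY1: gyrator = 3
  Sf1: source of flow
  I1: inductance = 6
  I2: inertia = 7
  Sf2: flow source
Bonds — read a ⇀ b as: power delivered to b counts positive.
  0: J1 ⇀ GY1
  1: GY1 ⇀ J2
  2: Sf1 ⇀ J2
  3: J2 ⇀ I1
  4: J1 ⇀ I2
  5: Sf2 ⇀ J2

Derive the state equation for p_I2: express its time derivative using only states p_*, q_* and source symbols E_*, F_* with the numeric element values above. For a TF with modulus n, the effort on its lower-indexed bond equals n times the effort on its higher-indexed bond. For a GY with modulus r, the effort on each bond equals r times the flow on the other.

dp_I2/dt = -3*F_Sf1 - 3*F_Sf2 + p_I1/2

#2 |Sf1  (Sf1: flow source, stroke at near end)
#5 |Sf2  (Sf2: flow source, stroke at near end)
#3 |I1  (prefer integral on I1)
#1 |J2  (J2: last free bond brings effort in)
#0 |J1  (GY1 both-in/both-out from 1)
#4 |I2  (J1: bond 0 brought effort, rest push out)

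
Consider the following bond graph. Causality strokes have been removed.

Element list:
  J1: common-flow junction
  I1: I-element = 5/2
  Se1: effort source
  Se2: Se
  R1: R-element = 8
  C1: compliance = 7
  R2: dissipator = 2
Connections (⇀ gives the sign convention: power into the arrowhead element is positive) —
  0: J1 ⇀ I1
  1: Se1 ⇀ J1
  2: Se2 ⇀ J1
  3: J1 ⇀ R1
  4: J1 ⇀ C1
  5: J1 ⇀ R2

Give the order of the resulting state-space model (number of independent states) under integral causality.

2  (C1, I1 all integral)

b1 →J1  (source Se1 imposes e)
b2 →J1  (Se2 fixes effort; stroke away)
b0 →I1  (I1 outputs flow p/I1)
b3 →J1  (J1: bond 0 brought flow, rest push out)
b4 →J1  (J1: bond 0 brought flow, rest push out)
b5 →J1  (J1: bond 0 brought flow, rest push out)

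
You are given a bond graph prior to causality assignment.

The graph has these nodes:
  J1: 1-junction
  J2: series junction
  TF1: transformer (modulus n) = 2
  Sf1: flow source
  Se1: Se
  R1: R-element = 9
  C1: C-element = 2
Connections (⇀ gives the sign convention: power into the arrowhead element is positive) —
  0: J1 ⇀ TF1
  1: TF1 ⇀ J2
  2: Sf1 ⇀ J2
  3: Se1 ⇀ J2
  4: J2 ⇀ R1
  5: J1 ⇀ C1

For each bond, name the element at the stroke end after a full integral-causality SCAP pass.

b0 stroke at TF1
b1 stroke at J2
b2 stroke at Sf1
b3 stroke at J2
b4 stroke at J2
b5 stroke at J1

β2 |Sf1  (Sf1 fixes flow; stroke at Sf1)
β3 |J2  (Se1: effort source, stroke at far end)
β1 |J2  (J2 flow already set via bond 2)
β4 |J2  (J2: bond 2 brought flow, rest push out)
β0 |TF1  (through TF1, causality passes straight; one stroke at TF1)
β5 |J1  (J1 flow already set via bond 0)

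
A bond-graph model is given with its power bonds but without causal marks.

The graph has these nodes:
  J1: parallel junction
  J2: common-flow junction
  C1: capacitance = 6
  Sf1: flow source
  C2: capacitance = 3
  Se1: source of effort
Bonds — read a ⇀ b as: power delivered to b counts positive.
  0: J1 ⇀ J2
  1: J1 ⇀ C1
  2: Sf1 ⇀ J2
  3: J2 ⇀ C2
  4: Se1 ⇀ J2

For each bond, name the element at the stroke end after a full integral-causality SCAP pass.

#0 stroke at J2
#1 stroke at J1
#2 stroke at Sf1
#3 stroke at J2
#4 stroke at J2

bond 2 |Sf1  (Sf1 fixes flow; stroke at Sf1)
bond 4 |J2  (Se1 fixes effort; stroke away)
bond 0 |J2  (J2 flow already set via bond 2)
bond 3 |J2  (J2 flow already set via bond 2)
bond 1 |J1  (J1 needs exactly one e-in)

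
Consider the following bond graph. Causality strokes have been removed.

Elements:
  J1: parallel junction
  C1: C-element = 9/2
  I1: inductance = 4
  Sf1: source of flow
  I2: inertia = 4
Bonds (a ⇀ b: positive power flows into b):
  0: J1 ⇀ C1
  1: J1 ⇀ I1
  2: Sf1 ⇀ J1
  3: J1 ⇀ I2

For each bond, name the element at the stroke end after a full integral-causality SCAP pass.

b0 stroke→J1
b1 stroke→I1
b2 stroke→Sf1
b3 stroke→I2

bond 2 stroke at Sf1  (Sf1: flow source, stroke at near end)
bond 0 stroke at J1  (prefer integral on C1)
bond 1 stroke at I1  (common-e at J1 fixed by 0)
bond 3 stroke at I2  (J1 effort already set via bond 0)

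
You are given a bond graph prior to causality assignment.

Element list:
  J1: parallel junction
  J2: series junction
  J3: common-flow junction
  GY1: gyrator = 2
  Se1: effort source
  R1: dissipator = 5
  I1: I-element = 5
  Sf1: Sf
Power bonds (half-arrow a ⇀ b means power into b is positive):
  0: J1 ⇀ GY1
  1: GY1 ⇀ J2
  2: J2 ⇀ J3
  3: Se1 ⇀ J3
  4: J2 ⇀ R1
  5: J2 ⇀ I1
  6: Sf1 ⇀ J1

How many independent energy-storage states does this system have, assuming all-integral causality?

1  (I1 all integral)

b3 |J3  (source Se1 imposes e)
b6 |Sf1  (Sf1 fixes flow; stroke at Sf1)
b0 |J1  (J1: last free bond brings effort in)
b2 |J2  (J3: last free bond brings flow in)
b1 |J2  (through GY1, causality inverts; strokes same side of GY1)
b5 |I1  (I1: I, integral causality)
b4 |J2  (common-f at J2 fixed by 5)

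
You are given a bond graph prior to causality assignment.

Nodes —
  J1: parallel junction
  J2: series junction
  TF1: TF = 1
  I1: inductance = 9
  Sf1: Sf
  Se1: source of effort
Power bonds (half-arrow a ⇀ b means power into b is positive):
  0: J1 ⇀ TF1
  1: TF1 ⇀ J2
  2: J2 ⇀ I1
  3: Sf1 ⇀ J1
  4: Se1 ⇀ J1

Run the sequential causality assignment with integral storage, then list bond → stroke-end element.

bond 0 stroke→TF1
bond 1 stroke→J2
bond 2 stroke→I1
bond 3 stroke→Sf1
bond 4 stroke→J1

bond 3 stroke→Sf1  (Sf1 fixes flow; stroke at Sf1)
bond 4 stroke→J1  (Se1 fixes effort; stroke away)
bond 0 stroke→TF1  (0-jn J1 has e-setter on 4)
bond 1 stroke→J2  (TF TF1: opposite of bond 0)
bond 2 stroke→I1  (only one flow-in slot at J2)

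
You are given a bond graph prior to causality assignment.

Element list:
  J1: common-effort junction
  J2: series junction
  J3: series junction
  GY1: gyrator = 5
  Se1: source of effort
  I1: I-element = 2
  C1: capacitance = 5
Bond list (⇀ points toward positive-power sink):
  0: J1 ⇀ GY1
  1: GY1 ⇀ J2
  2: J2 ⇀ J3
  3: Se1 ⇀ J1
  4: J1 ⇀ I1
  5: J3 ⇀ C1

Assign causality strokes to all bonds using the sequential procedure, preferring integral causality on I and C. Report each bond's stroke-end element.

bond 0 →GY1
bond 1 →GY1
bond 2 →J2
bond 3 →J1
bond 4 →I1
bond 5 →J3

β3 stroke at J1  (Se1 (Se) sets effort on bond)
β0 stroke at GY1  (J1: bond 3 brought effort, rest push out)
β4 stroke at I1  (0-jn J1 has e-setter on 3)
β1 stroke at GY1  (through GY1, causality inverts; strokes same side of GY1)
β2 stroke at J2  (1-jn J2 has f-setter on 1)
β5 stroke at J3  (J3: bond 2 brought flow, rest push out)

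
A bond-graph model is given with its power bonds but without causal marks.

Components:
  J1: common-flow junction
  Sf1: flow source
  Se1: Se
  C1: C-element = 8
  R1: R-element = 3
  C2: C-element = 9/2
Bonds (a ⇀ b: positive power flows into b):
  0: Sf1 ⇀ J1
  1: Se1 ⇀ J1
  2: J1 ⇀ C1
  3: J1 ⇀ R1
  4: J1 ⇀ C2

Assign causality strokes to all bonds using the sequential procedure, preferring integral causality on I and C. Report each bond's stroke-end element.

#0 |Sf1
#1 |J1
#2 |J1
#3 |J1
#4 |J1

β0 stroke at Sf1  (source Sf1 imposes f)
β1 stroke at J1  (source Se1 imposes e)
β2 stroke at J1  (common-f at J1 fixed by 0)
β3 stroke at J1  (J1: bond 0 brought flow, rest push out)
β4 stroke at J1  (J1 flow already set via bond 0)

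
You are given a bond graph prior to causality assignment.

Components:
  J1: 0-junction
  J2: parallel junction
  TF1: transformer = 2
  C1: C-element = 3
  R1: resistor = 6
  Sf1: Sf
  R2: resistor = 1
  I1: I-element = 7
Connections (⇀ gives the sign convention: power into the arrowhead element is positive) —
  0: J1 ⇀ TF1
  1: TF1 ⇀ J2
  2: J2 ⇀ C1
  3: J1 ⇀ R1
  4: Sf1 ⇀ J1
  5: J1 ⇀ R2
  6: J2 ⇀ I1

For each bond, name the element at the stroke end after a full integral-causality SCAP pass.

b4 |Sf1  (Sf1 (Sf) sets flow on bond)
b2 |J2  (C1 outputs effort q/C1)
b1 |TF1  (0-jn J2 has e-setter on 2)
b6 |I1  (J2: bond 2 brought effort, rest push out)
b0 |J1  (TF TF1: opposite of bond 1)
b3 |R1  (J1: bond 0 brought effort, rest push out)
b5 |R2  (0-jn J1 has e-setter on 0)

#0 |J1
#1 |TF1
#2 |J2
#3 |R1
#4 |Sf1
#5 |R2
#6 |I1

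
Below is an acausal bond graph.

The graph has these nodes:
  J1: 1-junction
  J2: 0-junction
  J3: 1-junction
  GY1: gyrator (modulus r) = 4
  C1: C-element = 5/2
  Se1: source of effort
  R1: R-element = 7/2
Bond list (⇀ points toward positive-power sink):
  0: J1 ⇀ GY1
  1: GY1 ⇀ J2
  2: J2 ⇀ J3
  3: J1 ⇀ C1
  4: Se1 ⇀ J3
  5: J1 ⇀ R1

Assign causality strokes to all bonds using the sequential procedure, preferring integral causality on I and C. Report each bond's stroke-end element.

bond 4 |J3  (Se1 fixes effort; stroke away)
bond 2 |J2  (only one flow-in slot at J3)
bond 1 |GY1  (J2 effort already set via bond 2)
bond 0 |GY1  (GY GY1: same side as bond 1)
bond 3 |J1  (J1: bond 0 brought flow, rest push out)
bond 5 |J1  (common-f at J1 fixed by 0)

#0 →GY1
#1 →GY1
#2 →J2
#3 →J1
#4 →J3
#5 →J1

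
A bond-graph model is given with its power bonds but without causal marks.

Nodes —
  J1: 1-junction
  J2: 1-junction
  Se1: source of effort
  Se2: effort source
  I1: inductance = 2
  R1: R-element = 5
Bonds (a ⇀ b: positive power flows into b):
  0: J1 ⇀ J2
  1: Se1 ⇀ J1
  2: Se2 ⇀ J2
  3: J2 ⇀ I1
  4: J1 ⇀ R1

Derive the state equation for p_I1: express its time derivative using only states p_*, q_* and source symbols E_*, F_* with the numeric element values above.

b1 |J1  (Se1: effort source, stroke at far end)
b2 |J2  (source Se2 imposes e)
b3 |I1  (prefer integral on I1)
b0 |J2  (J2: bond 3 brought flow, rest push out)
b4 |J1  (1-jn J1 has f-setter on 0)

dp_I1/dt = E_Se1 + E_Se2 - 5*p_I1/2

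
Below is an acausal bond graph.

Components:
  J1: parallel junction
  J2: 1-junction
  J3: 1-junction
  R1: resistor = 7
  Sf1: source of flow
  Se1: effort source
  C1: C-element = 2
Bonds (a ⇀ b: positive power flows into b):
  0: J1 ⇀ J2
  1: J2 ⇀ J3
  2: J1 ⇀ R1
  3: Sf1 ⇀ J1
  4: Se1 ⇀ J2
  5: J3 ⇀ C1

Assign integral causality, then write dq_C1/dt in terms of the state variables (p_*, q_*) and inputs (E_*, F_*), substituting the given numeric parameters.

dq_C1/dt = E_Se1/7 + F_Sf1 - q_C1/14

#3 →Sf1  (Sf1 fixes flow; stroke at Sf1)
#4 →J2  (Se1: effort source, stroke at far end)
#5 →J3  (C1 outputs effort q/C1)
#1 →J2  (closing 1-jn rule on J3)
#0 →J1  (J2: last free bond brings flow in)
#2 →R1  (J1: bond 0 brought effort, rest push out)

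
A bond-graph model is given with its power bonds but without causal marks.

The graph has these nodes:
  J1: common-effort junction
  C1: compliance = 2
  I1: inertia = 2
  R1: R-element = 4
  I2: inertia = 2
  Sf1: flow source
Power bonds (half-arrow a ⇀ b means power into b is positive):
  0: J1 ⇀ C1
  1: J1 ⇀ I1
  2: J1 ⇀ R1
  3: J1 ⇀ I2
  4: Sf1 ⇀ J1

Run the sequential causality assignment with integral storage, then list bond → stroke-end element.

bond 0 →J1
bond 1 →I1
bond 2 →R1
bond 3 →I2
bond 4 →Sf1

bond 4 |Sf1  (Sf1 fixes flow; stroke at Sf1)
bond 0 |J1  (C1 outputs effort q/C1)
bond 1 |I1  (J1 effort already set via bond 0)
bond 2 |R1  (0-jn J1 has e-setter on 0)
bond 3 |I2  (0-jn J1 has e-setter on 0)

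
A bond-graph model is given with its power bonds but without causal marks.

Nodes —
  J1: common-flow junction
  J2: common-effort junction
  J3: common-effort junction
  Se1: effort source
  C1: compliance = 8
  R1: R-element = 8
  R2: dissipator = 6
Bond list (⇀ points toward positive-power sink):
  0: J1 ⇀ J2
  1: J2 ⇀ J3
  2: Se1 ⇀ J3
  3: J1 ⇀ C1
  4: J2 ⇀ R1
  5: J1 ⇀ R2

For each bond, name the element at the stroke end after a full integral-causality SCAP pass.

bond 2 →J3  (source Se1 imposes e)
bond 1 →J2  (J3 effort already set via bond 2)
bond 0 →J1  (common-e at J2 fixed by 1)
bond 4 →R1  (J2 effort already set via bond 1)
bond 3 →J1  (C1 outputs effort q/C1)
bond 5 →R2  (J1: last free bond brings flow in)

b0 →J1
b1 →J2
b2 →J3
b3 →J1
b4 →R1
b5 →R2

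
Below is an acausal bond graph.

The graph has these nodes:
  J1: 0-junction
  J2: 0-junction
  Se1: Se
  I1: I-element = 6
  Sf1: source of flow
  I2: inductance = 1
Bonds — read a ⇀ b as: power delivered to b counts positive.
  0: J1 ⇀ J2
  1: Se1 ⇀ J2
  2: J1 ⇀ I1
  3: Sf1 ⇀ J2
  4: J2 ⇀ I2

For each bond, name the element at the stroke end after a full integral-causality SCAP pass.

#0 |J1
#1 |J2
#2 |I1
#3 |Sf1
#4 |I2

bond 1 →J2  (source Se1 imposes e)
bond 3 →Sf1  (Sf1: flow source, stroke at near end)
bond 0 →J1  (0-jn J2 has e-setter on 1)
bond 4 →I2  (J2: bond 1 brought effort, rest push out)
bond 2 →I1  (J1 effort already set via bond 0)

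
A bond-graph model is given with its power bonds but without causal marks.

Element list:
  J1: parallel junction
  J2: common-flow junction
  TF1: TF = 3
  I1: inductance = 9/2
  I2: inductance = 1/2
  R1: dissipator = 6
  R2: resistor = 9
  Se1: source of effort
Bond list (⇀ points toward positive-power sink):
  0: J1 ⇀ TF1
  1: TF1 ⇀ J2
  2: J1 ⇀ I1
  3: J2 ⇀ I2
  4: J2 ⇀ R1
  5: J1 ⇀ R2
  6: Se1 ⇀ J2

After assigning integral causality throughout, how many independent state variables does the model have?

bond 6 →J2  (Se1: effort source, stroke at far end)
bond 2 →I1  (I1: I, integral causality)
bond 3 →I2  (prefer integral on I2)
bond 1 →J2  (common-f at J2 fixed by 3)
bond 4 →J2  (J2: bond 3 brought flow, rest push out)
bond 0 →TF1  (TF TF1: opposite of bond 1)
bond 5 →J1  (J1 needs exactly one e-in)

2  (I1, I2 all integral)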